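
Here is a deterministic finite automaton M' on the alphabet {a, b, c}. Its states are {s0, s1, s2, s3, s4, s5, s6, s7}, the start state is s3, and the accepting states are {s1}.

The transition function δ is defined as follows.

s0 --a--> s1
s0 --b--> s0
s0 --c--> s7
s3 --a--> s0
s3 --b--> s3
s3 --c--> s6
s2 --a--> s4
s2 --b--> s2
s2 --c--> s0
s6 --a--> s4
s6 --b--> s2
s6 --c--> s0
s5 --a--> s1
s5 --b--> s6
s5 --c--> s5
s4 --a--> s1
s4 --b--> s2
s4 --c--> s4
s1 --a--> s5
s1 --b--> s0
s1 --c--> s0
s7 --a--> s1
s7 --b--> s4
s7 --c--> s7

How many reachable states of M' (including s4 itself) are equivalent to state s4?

2

Start with accepting vs non-accepting: {s1} | {s0,s2,s3,s4,s5,s6,s7}.
Refine {s0,s2,s3,s4,s5,s6,s7} on symbol a: members go to different blocks, giving {s0,s4,s5,s7} and {s2,s3,s6}.
Refine {s0,s4,s5,s7} on symbol b: members go to different blocks, giving {s0,s7} and {s4,s5}.
Refine {s0,s7} on symbol b: members go to different blocks, giving {s0} and {s7}.
On input a, block {s2,s3,s6} splits into {s2,s6} and {s3}.
No further refinement is possible. Final partition (6 blocks): {s1} | {s0} | {s2,s6} | {s4,s5} | {s7} | {s3}.
The equivalence class containing s4 is {s4,s5}, of size 2.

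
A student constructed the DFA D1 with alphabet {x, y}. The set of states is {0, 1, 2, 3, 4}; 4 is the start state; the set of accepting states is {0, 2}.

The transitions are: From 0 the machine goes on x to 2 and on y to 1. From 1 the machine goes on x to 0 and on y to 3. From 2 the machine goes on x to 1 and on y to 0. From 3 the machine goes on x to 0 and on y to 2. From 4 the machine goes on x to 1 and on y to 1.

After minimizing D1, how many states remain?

P0 = {0,2} | {1,3,4}.
On input x, block {0,2} splits into {0} and {2}.
On input x, block {1,3,4} splits into {1,3} and {4}.
Refine {1,3} on symbol y: members go to different blocks, giving {1} and {3}.
Stable partition: {0} | {1} | {2} | {4} | {3} — 5 equivalence classes.

5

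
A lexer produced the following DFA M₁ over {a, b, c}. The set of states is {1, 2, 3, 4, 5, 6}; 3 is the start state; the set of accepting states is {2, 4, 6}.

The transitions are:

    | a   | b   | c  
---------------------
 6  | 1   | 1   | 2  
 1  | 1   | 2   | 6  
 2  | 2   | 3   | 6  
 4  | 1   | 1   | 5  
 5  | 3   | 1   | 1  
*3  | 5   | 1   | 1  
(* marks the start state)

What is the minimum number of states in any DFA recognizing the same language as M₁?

Reachable states from the start: {1,2,3,5,6}. Unreachable: {4} — drop them.
Start with accepting vs non-accepting: {2,6} | {1,3,5}.
Refine {2,6} on symbol a: members go to different blocks, giving {2} and {6}.
Refine {1,3,5} on symbol b: members go to different blocks, giving {3,5} and {1}.
No further refinement is possible. Final partition (4 blocks): {2} | {3,5} | {6} | {1}.

4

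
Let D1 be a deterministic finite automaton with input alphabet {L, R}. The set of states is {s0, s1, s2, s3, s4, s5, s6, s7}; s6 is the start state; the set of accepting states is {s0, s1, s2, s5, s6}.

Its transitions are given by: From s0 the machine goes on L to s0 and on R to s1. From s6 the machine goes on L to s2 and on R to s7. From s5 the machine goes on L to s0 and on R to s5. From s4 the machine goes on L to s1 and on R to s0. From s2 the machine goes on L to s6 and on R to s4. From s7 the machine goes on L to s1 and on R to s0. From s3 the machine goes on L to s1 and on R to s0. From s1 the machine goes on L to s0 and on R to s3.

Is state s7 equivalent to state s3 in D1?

First remove the unreachable states {s5}; 7 states remain.
Start with accepting vs non-accepting: {s0,s1,s2,s6} | {s3,s4,s7}.
On input R, block {s0,s1,s2,s6} splits into {s1,s2,s6} and {s0}.
Split {s1,s2,s6} by δ(·,L) → {s2,s6} and {s1}.
The partition is now stable with 4 blocks: {s2,s6} | {s3,s4,s7} | {s0} | {s1}.
s7 and s3 lie in the same block of the stable partition, so they are equivalent — no string distinguishes them.

Yes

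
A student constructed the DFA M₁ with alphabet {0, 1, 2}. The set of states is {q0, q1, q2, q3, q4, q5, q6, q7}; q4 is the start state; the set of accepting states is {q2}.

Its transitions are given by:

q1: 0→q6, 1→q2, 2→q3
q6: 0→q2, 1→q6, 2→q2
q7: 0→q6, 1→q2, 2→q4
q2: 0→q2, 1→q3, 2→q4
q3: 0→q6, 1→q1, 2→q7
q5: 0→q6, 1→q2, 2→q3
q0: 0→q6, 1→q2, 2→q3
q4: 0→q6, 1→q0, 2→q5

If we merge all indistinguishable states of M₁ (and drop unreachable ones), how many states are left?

All states are reachable from the start state.
Initial partition by acceptance: {q2} | {q0,q1,q3,q4,q5,q6,q7}.
Refine {q0,q1,q3,q4,q5,q6,q7} on symbol 0: members go to different blocks, giving {q0,q1,q3,q4,q5,q7} and {q6}.
Split {q0,q1,q3,q4,q5,q7} by δ(·,1) → {q0,q1,q5,q7} and {q3,q4}.
No further refinement is possible. Final partition (4 blocks): {q2} | {q0,q1,q5,q7} | {q6} | {q3,q4}.

4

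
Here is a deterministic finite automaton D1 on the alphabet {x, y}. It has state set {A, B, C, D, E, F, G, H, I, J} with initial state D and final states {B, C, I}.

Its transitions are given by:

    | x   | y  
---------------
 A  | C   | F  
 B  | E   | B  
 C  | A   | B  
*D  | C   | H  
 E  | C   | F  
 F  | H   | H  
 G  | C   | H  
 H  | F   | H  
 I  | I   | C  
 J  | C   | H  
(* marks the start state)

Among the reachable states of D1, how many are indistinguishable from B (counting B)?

2

Reachable states from the start: {A,B,C,D,E,F,H}. Unreachable: {G,I,J} — drop them.
P0 = {B,C} | {A,D,E,F,H}.
On input x, block {A,D,E,F,H} splits into {A,D,E} and {F,H}.
Stable partition: {B,C} | {A,D,E} | {F,H} — 3 equivalence classes.
The equivalence class containing B is {B,C}, of size 2.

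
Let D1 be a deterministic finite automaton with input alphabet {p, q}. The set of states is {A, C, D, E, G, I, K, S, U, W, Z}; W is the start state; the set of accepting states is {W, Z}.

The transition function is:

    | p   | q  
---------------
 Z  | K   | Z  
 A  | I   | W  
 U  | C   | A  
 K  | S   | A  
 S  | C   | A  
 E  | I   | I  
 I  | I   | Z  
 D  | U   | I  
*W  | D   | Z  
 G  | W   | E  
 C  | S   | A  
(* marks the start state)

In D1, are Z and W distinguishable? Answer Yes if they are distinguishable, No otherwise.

States {E,G} cannot be reached from the start state, so discard them.
P0 = {W,Z} | {A,C,D,I,K,S,U}.
Split {A,C,D,I,K,S,U} by δ(·,q) → {C,D,K,S,U} and {A,I}.
The partition is now stable with 3 blocks: {W,Z} | {C,D,K,S,U} | {A,I}.
Z and W lie in the same block of the stable partition, so they are equivalent — no string distinguishes them.

No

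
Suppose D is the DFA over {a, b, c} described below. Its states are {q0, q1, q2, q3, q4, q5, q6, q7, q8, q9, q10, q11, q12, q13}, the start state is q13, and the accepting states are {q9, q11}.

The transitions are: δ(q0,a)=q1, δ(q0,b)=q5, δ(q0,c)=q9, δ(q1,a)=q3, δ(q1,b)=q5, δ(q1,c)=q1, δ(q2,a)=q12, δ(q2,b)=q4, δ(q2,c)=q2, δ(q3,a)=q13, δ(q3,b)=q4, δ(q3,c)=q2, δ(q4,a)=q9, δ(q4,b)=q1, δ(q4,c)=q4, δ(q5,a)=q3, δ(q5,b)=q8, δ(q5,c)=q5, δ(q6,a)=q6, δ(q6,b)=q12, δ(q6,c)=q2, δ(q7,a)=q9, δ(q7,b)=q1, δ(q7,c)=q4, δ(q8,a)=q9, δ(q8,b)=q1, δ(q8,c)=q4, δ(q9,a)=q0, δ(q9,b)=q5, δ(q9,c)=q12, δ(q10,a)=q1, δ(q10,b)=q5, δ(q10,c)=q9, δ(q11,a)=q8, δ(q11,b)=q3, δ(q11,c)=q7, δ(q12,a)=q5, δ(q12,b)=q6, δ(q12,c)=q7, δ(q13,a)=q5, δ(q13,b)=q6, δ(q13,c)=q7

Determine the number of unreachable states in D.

Starting at q13 and following transitions, the reachable set is {q0, q1, q2, q3, q4, q5, q6, q7, q8, q9, q12, q13}. That leaves q10, q11 unreachable — 2 in total.

2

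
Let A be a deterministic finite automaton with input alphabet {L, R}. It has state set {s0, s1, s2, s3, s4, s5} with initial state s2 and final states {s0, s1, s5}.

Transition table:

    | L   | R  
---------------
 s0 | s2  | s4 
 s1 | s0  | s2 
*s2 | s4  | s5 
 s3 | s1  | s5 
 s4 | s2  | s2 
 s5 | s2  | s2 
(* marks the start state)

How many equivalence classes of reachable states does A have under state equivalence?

3

First remove the unreachable states {s0,s1,s3}; 3 states remain.
Start with accepting vs non-accepting: {s5} | {s2,s4}.
On input R, block {s2,s4} splits into {s2} and {s4}.
The partition is now stable with 3 blocks: {s5} | {s2} | {s4}.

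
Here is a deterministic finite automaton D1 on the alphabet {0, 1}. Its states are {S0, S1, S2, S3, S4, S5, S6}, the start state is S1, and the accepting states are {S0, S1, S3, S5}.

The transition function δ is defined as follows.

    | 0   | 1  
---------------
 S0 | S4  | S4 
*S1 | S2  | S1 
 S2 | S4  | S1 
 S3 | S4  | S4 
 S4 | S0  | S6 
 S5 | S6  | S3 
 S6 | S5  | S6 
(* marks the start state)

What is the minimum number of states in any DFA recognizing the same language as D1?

Every state is reachable, so we keep all 7.
Initial partition by acceptance: {S0,S1,S3,S5} | {S2,S4,S6}.
Refine {S0,S1,S3,S5} on symbol 1: members go to different blocks, giving {S0,S3} and {S1,S5}.
On input 0, block {S2,S4,S6} splits into {S2} and {S4} and {S6}.
Split {S1,S5} by δ(·,0) → {S1} and {S5}.
Stable partition: {S0,S3} | {S2} | {S1} | {S4} | {S6} | {S5} — 6 equivalence classes.

6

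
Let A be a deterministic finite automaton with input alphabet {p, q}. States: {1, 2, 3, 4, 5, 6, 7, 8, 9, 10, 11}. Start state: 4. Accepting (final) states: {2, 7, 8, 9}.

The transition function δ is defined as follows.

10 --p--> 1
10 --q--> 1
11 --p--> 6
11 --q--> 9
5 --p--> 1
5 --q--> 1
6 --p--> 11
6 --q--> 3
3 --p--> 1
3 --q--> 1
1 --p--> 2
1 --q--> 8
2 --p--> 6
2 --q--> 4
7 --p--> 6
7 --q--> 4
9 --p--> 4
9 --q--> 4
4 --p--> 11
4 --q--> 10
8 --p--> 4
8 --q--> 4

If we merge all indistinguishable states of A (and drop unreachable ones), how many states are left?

5

Reachable states from the start: {1,2,3,4,6,8,9,10,11}. Unreachable: {5,7} — drop them.
Start with accepting vs non-accepting: {2,8,9} | {1,3,4,6,10,11}.
Refine {1,3,4,6,10,11} on symbol p: members go to different blocks, giving {3,4,6,10,11} and {1}.
Split {3,4,6,10,11} by δ(·,p) → {4,6,11} and {3,10}.
Split {4,6,11} by δ(·,q) → {4,6} and {11}.
Stable partition: {2,8,9} | {4,6} | {1} | {3,10} | {11} — 5 equivalence classes.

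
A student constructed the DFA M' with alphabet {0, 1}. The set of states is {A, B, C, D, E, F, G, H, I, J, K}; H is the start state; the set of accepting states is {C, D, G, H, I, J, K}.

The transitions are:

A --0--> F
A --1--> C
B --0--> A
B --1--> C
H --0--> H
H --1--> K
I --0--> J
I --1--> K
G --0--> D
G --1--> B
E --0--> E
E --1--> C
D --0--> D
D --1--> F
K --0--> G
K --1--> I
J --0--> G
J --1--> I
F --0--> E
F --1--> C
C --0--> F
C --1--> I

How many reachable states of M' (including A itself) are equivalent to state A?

4

All states are reachable from the start state.
Initial partition by acceptance: {C,D,G,H,I,J,K} | {A,B,E,F}.
Split {C,D,G,H,I,J,K} by δ(·,0) → {D,G,H,I,J,K} and {C}.
Refine {D,G,H,I,J,K} on symbol 1: members go to different blocks, giving {H,I,J,K} and {D,G}.
Refine {H,I,J,K} on symbol 0: members go to different blocks, giving {H,I} and {J,K}.
Refine {H,I} on symbol 0: members go to different blocks, giving {H} and {I}.
The partition is now stable with 6 blocks: {H} | {A,B,E,F} | {C} | {D,G} | {J,K} | {I}.
The equivalence class containing A is {A,B,E,F}, of size 4.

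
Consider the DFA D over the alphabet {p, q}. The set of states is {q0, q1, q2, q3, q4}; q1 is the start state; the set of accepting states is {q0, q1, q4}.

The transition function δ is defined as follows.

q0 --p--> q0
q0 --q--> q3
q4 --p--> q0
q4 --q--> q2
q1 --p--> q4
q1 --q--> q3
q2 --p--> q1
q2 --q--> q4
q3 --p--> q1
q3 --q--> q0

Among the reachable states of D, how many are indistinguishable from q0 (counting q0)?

3

Every state is reachable, so we keep all 5.
P0 = {q0,q1,q4} | {q2,q3}.
Stable partition: {q0,q1,q4} | {q2,q3} — 2 equivalence classes.
State q0 belongs to the block {q0,q1,q4}, which has 3 states.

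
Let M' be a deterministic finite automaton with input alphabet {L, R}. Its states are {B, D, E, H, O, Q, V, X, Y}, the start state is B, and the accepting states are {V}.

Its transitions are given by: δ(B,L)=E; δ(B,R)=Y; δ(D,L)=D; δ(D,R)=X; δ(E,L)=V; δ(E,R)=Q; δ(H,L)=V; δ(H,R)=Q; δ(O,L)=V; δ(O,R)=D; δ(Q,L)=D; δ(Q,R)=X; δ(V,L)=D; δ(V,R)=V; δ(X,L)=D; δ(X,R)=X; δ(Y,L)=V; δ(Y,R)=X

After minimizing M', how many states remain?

4

Reachable states from the start: {B,D,E,Q,V,X,Y}. Unreachable: {H,O} — drop them.
Start with accepting vs non-accepting: {V} | {B,D,E,Q,X,Y}.
On input L, block {B,D,E,Q,X,Y} splits into {B,D,Q,X} and {E,Y}.
Split {B,D,Q,X} by δ(·,L) → {D,Q,X} and {B}.
No further refinement is possible. Final partition (4 blocks): {V} | {D,Q,X} | {E,Y} | {B}.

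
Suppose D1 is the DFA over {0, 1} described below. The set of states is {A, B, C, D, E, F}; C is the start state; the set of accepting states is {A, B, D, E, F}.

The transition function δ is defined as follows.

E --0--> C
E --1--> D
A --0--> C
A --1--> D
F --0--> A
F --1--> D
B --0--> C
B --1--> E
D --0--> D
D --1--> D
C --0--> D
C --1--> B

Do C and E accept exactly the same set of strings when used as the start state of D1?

First remove the unreachable states {A,F}; 4 states remain.
Start with accepting vs non-accepting: {B,D,E} | {C}.
Refine {B,D,E} on symbol 0: members go to different blocks, giving {B,E} and {D}.
On input 1, block {B,E} splits into {B} and {E}.
Stable partition: {B} | {C} | {D} | {E} — 4 equivalence classes.
C and E end up in different blocks, so they are distinguishable. For instance, the string 'ε' is accepted from only E.

No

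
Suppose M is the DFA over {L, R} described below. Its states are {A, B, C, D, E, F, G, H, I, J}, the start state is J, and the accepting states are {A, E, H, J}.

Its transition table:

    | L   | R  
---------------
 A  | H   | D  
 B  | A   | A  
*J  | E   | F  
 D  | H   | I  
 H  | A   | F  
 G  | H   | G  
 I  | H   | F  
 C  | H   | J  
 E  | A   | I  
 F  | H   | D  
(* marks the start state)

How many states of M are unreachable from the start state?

BFS from J reaches {A, D, E, F, H, I, J}; the 3 state(s) B, C, G are never visited.

3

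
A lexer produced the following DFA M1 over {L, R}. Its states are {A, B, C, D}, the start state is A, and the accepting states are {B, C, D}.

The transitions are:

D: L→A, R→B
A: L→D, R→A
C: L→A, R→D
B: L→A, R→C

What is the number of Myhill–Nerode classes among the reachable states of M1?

2

Start with accepting vs non-accepting: {B,C,D} | {A}.
No further refinement is possible. Final partition (2 blocks): {B,C,D} | {A}.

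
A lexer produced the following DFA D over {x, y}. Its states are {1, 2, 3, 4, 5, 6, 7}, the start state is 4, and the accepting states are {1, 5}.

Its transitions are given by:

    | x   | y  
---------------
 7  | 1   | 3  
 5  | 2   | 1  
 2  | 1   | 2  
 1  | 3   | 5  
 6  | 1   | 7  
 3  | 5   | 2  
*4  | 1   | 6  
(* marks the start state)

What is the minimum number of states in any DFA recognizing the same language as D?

2

Every state is reachable, so we keep all 7.
Start with accepting vs non-accepting: {1,5} | {2,3,4,6,7}.
Stable partition: {1,5} | {2,3,4,6,7} — 2 equivalence classes.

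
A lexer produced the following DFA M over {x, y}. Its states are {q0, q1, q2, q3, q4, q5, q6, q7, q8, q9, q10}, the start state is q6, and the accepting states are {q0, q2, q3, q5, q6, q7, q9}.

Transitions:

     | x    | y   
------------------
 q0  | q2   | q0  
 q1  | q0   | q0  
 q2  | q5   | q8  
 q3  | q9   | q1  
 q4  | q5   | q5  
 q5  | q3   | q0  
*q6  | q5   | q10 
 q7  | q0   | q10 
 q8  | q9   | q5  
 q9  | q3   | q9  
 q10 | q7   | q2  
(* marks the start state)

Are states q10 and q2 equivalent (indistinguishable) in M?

No

First remove the unreachable states {q4}; 10 states remain.
P0 = {q0,q2,q3,q5,q6,q7,q9} | {q1,q8,q10}.
Split {q0,q2,q3,q5,q6,q7,q9} by δ(·,y) → {q2,q3,q6,q7} and {q0,q5,q9}.
On input x, block {q1,q8,q10} splits into {q1,q8} and {q10}.
Split {q2,q3,q6,q7} by δ(·,y) → {q2,q3} and {q6,q7}.
No further refinement is possible. Final partition (5 blocks): {q2,q3} | {q1,q8} | {q0,q5,q9} | {q10} | {q6,q7}.
q10 and q2 end up in different blocks, so they are distinguishable. For instance, the string 'ε' is accepted from only q2.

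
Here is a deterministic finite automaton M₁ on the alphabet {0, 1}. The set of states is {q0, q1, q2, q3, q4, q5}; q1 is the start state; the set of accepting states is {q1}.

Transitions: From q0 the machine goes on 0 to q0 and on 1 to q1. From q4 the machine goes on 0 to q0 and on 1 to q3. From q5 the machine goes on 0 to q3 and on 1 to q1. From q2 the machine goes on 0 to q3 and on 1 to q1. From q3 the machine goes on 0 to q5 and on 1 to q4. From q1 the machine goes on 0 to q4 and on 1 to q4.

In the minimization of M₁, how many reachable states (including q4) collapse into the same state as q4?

1

States {q2} cannot be reached from the start state, so discard them.
Start with accepting vs non-accepting: {q1} | {q0,q3,q4,q5}.
Refine {q0,q3,q4,q5} on symbol 1: members go to different blocks, giving {q0,q5} and {q3,q4}.
Split {q0,q5} by δ(·,0) → {q0} and {q5}.
Split {q3,q4} by δ(·,0) → {q3} and {q4}.
The partition is now stable with 5 blocks: {q1} | {q0} | {q3} | {q5} | {q4}.
State q4 belongs to the block {q4}, which has 1 states.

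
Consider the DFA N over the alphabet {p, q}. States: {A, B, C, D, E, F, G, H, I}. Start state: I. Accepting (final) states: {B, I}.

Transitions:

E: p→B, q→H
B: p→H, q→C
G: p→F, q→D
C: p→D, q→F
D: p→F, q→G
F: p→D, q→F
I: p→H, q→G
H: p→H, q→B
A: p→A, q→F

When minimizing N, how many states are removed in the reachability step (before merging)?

Starting at I and following transitions, the reachable set is {B, C, D, F, G, H, I}. That leaves A, E unreachable — 2 in total.

2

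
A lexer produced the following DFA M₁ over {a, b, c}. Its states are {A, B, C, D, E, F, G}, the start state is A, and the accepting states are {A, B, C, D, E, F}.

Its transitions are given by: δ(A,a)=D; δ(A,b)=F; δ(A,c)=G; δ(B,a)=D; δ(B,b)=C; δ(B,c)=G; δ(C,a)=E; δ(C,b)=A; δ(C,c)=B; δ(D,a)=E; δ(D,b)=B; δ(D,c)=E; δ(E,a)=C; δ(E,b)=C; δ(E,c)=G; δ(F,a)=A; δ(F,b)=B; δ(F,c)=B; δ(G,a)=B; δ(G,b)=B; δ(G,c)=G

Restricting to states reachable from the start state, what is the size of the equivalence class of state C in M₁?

Initial partition by acceptance: {A,B,C,D,E,F} | {G}.
On input c, block {A,B,C,D,E,F} splits into {A,B,E} and {C,D,F}.
The partition is now stable with 3 blocks: {A,B,E} | {G} | {C,D,F}.
State C belongs to the block {C,D,F}, which has 3 states.

3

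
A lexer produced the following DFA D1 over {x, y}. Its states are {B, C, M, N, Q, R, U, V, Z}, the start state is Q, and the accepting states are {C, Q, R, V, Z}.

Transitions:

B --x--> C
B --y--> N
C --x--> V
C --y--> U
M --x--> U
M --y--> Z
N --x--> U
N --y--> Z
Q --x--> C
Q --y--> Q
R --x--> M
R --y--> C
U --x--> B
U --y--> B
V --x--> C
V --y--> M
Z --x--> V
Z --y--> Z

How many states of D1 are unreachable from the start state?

BFS from Q reaches {B, C, M, N, Q, U, V, Z}; the 1 state(s) R are never visited.

1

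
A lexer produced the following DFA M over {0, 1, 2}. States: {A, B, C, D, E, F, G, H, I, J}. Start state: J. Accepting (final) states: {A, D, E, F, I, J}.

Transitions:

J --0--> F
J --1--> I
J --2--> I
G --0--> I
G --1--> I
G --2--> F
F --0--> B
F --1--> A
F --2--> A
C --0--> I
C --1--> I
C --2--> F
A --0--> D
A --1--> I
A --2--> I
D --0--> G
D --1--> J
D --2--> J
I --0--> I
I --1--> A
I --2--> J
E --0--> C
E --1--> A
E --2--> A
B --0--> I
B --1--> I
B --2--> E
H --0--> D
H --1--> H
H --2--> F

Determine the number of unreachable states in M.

1

Starting at J and following transitions, the reachable set is {A, B, C, D, E, F, G, I, J}. That leaves H unreachable — 1 in total.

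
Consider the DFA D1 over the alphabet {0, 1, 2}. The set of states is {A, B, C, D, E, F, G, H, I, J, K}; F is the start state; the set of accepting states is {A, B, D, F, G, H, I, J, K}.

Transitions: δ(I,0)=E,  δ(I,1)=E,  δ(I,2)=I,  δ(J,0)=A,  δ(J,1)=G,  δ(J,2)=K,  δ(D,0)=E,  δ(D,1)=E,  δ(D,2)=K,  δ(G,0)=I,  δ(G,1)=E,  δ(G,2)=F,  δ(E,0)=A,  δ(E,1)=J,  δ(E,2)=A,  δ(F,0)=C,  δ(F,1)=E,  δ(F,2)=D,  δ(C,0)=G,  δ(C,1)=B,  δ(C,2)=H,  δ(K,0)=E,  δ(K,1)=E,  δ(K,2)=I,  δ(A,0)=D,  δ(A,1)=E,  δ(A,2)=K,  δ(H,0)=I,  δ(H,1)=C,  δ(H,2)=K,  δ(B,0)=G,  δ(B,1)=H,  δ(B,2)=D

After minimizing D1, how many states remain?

Every state is reachable, so we keep all 11.
Start with accepting vs non-accepting: {A,B,D,F,G,H,I,J,K} | {C,E}.
On input 0, block {A,B,D,F,G,H,I,J,K} splits into {A,B,G,H,J} and {D,F,I,K}.
Split {A,B,G,H,J} by δ(·,0) → {A,G,H} and {B,J}.
No further refinement is possible. Final partition (4 blocks): {A,G,H} | {C,E} | {D,F,I,K} | {B,J}.

4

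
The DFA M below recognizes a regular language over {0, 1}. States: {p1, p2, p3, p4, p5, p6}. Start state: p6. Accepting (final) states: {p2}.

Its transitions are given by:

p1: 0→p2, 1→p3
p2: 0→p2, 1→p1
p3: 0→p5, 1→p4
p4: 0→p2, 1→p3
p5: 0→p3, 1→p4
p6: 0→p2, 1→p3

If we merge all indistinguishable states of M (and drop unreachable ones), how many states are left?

3

Every state is reachable, so we keep all 6.
Initial partition by acceptance: {p2} | {p1,p3,p4,p5,p6}.
Split {p1,p3,p4,p5,p6} by δ(·,0) → {p1,p4,p6} and {p3,p5}.
Stable partition: {p2} | {p1,p4,p6} | {p3,p5} — 3 equivalence classes.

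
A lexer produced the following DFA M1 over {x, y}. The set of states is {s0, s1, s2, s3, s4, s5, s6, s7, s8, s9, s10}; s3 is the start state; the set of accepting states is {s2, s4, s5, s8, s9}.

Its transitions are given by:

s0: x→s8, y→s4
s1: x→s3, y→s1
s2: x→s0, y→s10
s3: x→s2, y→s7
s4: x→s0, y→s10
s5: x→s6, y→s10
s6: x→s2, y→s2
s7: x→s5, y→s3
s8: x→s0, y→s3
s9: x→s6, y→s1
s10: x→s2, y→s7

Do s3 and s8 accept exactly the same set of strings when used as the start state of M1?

States {s1,s9} cannot be reached from the start state, so discard them.
Start with accepting vs non-accepting: {s2,s4,s5,s8} | {s0,s3,s6,s7,s10}.
Refine {s0,s3,s6,s7,s10} on symbol y: members go to different blocks, giving {s3,s7,s10} and {s0,s6}.
The partition is now stable with 3 blocks: {s2,s4,s5,s8} | {s3,s7,s10} | {s0,s6}.
s3 and s8 end up in different blocks, so they are distinguishable. For instance, the string 'ε' is accepted from only s8.

No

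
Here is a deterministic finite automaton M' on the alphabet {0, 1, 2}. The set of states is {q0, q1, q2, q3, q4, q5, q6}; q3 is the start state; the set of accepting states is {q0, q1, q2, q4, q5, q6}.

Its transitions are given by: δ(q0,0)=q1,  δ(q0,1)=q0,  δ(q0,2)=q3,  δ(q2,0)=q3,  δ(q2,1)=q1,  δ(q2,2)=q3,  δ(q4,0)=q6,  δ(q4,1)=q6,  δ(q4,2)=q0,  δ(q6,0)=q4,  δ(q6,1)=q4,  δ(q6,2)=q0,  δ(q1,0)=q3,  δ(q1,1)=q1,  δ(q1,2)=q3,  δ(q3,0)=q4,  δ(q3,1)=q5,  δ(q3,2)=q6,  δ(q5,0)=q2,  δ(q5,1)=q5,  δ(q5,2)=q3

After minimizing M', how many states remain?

4

Initial partition by acceptance: {q0,q1,q2,q4,q5,q6} | {q3}.
Refine {q0,q1,q2,q4,q5,q6} on symbol 0: members go to different blocks, giving {q0,q4,q5,q6} and {q1,q2}.
Refine {q0,q4,q5,q6} on symbol 0: members go to different blocks, giving {q0,q5} and {q4,q6}.
Stable partition: {q0,q5} | {q3} | {q1,q2} | {q4,q6} — 4 equivalence classes.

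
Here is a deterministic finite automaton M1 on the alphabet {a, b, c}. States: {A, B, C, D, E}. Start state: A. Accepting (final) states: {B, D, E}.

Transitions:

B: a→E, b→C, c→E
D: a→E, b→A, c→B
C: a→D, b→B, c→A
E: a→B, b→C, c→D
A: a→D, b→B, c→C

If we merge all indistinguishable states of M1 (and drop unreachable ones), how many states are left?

All states are reachable from the start state.
P0 = {B,D,E} | {A,C}.
The partition is now stable with 2 blocks: {B,D,E} | {A,C}.

2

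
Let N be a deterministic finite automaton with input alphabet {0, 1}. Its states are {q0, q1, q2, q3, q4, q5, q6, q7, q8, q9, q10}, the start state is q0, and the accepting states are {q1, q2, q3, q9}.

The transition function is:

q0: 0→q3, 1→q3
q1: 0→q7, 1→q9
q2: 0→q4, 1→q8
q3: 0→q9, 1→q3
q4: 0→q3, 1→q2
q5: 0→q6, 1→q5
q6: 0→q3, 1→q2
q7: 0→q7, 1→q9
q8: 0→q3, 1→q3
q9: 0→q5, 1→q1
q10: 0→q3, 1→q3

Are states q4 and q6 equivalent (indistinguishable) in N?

Yes

Reachable states from the start: {q0,q1,q2,q3,q4,q5,q6,q7,q8,q9}. Unreachable: {q10} — drop them.
Start with accepting vs non-accepting: {q1,q2,q3,q9} | {q0,q4,q5,q6,q7,q8}.
On input 0, block {q1,q2,q3,q9} splits into {q1,q2,q9} and {q3}.
Refine {q1,q2,q9} on symbol 1: members go to different blocks, giving {q1,q9} and {q2}.
On input 0, block {q0,q4,q5,q6,q7,q8} splits into {q0,q4,q6,q8} and {q5,q7}.
Split {q0,q4,q6,q8} by δ(·,1) → {q0,q8} and {q4,q6}.
Refine {q5,q7} on symbol 0: members go to different blocks, giving {q5} and {q7}.
Split {q1,q9} by δ(·,0) → {q1} and {q9}.
No further refinement is possible. Final partition (8 blocks): {q1} | {q0,q8} | {q3} | {q2} | {q5} | {q4,q6} | {q7} | {q9}.
q4 and q6 lie in the same block of the stable partition, so they are equivalent — no string distinguishes them.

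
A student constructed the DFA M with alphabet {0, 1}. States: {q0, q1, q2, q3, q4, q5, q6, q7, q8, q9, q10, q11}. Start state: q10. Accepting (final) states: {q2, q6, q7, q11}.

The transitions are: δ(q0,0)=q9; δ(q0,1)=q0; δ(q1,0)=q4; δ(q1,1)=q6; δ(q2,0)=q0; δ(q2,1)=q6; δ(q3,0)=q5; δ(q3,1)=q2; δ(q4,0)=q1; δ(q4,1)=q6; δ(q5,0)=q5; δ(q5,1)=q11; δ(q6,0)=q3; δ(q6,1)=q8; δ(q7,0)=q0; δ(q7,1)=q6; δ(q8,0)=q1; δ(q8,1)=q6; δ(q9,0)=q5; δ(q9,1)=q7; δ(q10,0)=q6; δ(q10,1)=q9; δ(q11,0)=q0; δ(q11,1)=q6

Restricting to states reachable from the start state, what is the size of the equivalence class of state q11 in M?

3

All states are reachable from the start state.
P0 = {q2,q6,q7,q11} | {q0,q1,q3,q4,q5,q8,q9,q10}.
On input 1, block {q2,q6,q7,q11} splits into {q2,q7,q11} and {q6}.
Refine {q0,q1,q3,q4,q5,q8,q9,q10} on symbol 0: members go to different blocks, giving {q0,q1,q3,q4,q5,q8,q9} and {q10}.
Split {q0,q1,q3,q4,q5,q8,q9} by δ(·,1) → {q1,q4,q8} and {q3,q5,q9} and {q0}.
The partition is now stable with 6 blocks: {q2,q7,q11} | {q1,q4,q8} | {q6} | {q10} | {q3,q5,q9} | {q0}.
State q11 belongs to the block {q2,q7,q11}, which has 3 states.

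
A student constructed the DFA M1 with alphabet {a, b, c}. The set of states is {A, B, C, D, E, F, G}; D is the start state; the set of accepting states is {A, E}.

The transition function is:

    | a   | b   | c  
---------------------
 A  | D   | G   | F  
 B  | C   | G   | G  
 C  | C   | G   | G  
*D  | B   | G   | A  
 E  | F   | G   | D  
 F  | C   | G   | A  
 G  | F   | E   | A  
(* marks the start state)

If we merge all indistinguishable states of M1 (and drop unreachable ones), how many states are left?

4

Initial partition by acceptance: {A,E} | {B,C,D,F,G}.
On input b, block {B,C,D,F,G} splits into {B,C,D,F} and {G}.
Refine {B,C,D,F} on symbol c: members go to different blocks, giving {B,C} and {D,F}.
The partition is now stable with 4 blocks: {A,E} | {B,C} | {G} | {D,F}.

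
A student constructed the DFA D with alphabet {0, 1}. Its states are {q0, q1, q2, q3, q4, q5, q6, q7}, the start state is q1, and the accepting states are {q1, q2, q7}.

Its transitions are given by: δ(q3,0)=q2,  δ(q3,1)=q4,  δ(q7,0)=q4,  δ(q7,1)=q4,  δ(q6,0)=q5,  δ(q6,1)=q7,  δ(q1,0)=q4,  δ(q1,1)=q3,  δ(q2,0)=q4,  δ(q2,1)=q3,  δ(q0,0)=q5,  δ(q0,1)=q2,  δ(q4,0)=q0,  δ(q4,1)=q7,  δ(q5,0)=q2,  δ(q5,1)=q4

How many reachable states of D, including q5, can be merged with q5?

2

First remove the unreachable states {q6}; 7 states remain.
Initial partition by acceptance: {q1,q2,q7} | {q0,q3,q4,q5}.
Split {q0,q3,q4,q5} by δ(·,0) → {q0,q4} and {q3,q5}.
Refine {q1,q2,q7} on symbol 1: members go to different blocks, giving {q1,q2} and {q7}.
Refine {q0,q4} on symbol 0: members go to different blocks, giving {q0} and {q4}.
No further refinement is possible. Final partition (5 blocks): {q1,q2} | {q0} | {q3,q5} | {q7} | {q4}.
State q5 belongs to the block {q3,q5}, which has 2 states.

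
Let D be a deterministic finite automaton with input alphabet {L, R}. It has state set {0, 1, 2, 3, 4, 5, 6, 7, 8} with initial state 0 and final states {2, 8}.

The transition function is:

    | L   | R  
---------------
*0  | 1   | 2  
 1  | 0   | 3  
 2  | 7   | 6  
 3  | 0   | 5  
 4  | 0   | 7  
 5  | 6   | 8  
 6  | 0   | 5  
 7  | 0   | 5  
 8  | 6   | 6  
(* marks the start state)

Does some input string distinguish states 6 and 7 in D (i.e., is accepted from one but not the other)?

No

States {4} cannot be reached from the start state, so discard them.
P0 = {2,8} | {0,1,3,5,6,7}.
Split {0,1,3,5,6,7} by δ(·,R) → {1,3,6,7} and {0,5}.
On input R, block {1,3,6,7} splits into {3,6,7} and {1}.
Split {0,5} by δ(·,L) → {0} and {5}.
The partition is now stable with 5 blocks: {2,8} | {3,6,7} | {0} | {1} | {5}.
6 and 7 lie in the same block of the stable partition, so they are equivalent — no string distinguishes them.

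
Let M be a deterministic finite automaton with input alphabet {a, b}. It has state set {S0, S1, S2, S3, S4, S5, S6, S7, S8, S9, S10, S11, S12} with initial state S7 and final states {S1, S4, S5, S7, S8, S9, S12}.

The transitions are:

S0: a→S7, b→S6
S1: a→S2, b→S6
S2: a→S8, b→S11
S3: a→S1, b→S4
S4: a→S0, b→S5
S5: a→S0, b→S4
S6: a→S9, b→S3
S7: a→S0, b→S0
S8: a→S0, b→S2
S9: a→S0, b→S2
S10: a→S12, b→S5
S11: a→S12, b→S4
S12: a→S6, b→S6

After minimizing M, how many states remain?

First remove the unreachable states {S10}; 12 states remain.
Initial partition by acceptance: {S1,S4,S5,S7,S8,S9,S12} | {S0,S2,S3,S6,S11}.
Split {S1,S4,S5,S7,S8,S9,S12} by δ(·,b) → {S1,S7,S8,S9,S12} and {S4,S5}.
Split {S0,S2,S3,S6,S11} by δ(·,b) → {S0,S2,S6} and {S3,S11}.
Refine {S0,S2,S6} on symbol b: members go to different blocks, giving {S2,S6} and {S0}.
On input a, block {S1,S7,S8,S9,S12} splits into {S7,S8,S9} and {S1,S12}.
On input b, block {S7,S8,S9} splits into {S8,S9} and {S7}.
No further refinement is possible. Final partition (7 blocks): {S8,S9} | {S2,S6} | {S4,S5} | {S3,S11} | {S0} | {S1,S12} | {S7}.

7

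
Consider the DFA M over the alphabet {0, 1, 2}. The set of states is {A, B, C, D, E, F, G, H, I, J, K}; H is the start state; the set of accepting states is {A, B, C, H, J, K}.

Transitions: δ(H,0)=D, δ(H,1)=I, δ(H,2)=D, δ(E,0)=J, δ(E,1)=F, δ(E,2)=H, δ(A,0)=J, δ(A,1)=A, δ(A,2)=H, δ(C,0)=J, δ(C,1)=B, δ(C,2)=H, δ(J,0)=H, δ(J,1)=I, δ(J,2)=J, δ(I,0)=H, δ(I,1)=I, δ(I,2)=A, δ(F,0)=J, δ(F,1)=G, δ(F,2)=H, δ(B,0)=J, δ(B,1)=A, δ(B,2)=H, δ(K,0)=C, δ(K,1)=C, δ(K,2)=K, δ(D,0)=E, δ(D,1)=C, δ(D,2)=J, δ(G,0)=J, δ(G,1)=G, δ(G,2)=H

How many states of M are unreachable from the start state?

Starting at H and following transitions, the reachable set is {A, B, C, D, E, F, G, H, I, J}. That leaves K unreachable — 1 in total.

1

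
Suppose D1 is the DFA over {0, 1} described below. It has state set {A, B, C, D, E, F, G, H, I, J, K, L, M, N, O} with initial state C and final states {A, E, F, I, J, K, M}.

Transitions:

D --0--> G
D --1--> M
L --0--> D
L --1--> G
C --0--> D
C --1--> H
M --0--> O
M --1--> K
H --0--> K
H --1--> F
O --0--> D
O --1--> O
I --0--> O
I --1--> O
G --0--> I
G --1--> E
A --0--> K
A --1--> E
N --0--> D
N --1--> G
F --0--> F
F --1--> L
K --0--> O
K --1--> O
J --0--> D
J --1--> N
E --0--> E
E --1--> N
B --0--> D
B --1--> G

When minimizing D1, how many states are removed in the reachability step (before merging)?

No path from C leads to A, B, J; the other 12 states are all reachable.

3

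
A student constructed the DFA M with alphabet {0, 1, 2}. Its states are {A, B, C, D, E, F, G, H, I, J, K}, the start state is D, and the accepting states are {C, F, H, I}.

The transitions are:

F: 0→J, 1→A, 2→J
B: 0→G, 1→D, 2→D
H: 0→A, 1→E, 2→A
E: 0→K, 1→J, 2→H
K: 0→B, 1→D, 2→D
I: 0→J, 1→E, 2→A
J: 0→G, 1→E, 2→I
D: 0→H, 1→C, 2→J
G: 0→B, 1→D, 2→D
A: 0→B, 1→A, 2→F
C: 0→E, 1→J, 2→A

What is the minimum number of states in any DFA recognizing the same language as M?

Every state is reachable, so we keep all 11.
P0 = {C,F,H,I} | {A,B,D,E,G,J,K}.
Split {A,B,D,E,G,J,K} by δ(·,0) → {A,B,E,G,J,K} and {D}.
Split {A,B,E,G,J,K} by δ(·,1) → {A,E,J} and {B,G,K}.
No further refinement is possible. Final partition (4 blocks): {C,F,H,I} | {A,E,J} | {D} | {B,G,K}.

4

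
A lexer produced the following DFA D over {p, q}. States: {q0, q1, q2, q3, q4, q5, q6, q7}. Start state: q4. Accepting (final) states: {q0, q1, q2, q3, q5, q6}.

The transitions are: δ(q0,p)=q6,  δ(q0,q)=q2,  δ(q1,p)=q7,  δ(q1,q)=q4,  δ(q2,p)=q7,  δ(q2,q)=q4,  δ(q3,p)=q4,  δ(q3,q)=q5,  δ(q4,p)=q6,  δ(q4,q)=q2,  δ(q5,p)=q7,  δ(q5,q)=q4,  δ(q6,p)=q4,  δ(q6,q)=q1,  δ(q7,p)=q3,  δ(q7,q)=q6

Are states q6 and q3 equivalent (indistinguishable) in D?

States {q0} cannot be reached from the start state, so discard them.
P0 = {q1,q2,q3,q5,q6} | {q4,q7}.
Split {q1,q2,q3,q5,q6} by δ(·,q) → {q1,q2,q5} and {q3,q6}.
On input q, block {q4,q7} splits into {q4} and {q7}.
Stable partition: {q1,q2,q5} | {q4} | {q3,q6} | {q7} — 4 equivalence classes.
q6 and q3 lie in the same block of the stable partition, so they are equivalent — no string distinguishes them.

Yes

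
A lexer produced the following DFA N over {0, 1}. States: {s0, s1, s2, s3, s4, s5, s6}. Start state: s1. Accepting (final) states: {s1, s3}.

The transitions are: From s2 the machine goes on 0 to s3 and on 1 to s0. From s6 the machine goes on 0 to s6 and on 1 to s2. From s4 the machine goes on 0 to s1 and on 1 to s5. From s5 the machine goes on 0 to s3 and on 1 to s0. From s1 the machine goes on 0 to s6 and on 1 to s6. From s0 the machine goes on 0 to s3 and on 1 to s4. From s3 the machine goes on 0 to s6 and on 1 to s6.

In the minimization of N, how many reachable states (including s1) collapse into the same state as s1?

Every state is reachable, so we keep all 7.
P0 = {s1,s3} | {s0,s2,s4,s5,s6}.
On input 0, block {s0,s2,s4,s5,s6} splits into {s0,s2,s4,s5} and {s6}.
The partition is now stable with 3 blocks: {s1,s3} | {s0,s2,s4,s5} | {s6}.
State s1 belongs to the block {s1,s3}, which has 2 states.

2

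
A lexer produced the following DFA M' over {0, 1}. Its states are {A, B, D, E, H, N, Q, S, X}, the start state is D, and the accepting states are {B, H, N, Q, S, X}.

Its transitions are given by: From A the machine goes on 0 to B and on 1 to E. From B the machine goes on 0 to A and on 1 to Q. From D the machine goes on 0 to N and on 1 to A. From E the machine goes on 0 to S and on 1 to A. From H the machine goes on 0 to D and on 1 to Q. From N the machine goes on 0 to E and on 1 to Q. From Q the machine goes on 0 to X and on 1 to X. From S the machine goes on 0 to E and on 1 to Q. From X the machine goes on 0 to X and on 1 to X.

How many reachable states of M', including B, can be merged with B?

Reachable states from the start: {A,B,D,E,N,Q,S,X}. Unreachable: {H} — drop them.
P0 = {B,N,Q,S,X} | {A,D,E}.
Split {B,N,Q,S,X} by δ(·,0) → {B,N,S} and {Q,X}.
No further refinement is possible. Final partition (3 blocks): {B,N,S} | {A,D,E} | {Q,X}.
The equivalence class containing B is {B,N,S}, of size 3.

3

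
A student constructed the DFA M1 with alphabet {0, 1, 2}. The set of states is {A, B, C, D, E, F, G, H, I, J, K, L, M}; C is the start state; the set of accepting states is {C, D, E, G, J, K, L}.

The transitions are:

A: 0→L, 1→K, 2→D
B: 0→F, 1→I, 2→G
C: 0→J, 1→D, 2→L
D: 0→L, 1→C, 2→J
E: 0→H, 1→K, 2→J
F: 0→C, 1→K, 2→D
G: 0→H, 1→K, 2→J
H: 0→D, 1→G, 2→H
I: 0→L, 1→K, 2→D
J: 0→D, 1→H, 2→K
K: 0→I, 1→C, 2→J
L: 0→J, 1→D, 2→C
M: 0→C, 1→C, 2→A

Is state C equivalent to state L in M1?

Yes

Reachable states from the start: {C,D,G,H,I,J,K,L}. Unreachable: {A,B,E,F,M} — drop them.
Start with accepting vs non-accepting: {C,D,G,J,K,L} | {H,I}.
Split {C,D,G,J,K,L} by δ(·,0) → {C,D,J,L} and {G,K}.
Refine {C,D,J,L} on symbol 1: members go to different blocks, giving {C,D,L} and {J}.
On input 0, block {C,D,L} splits into {C,L} and {D}.
On input 0, block {H,I} splits into {H} and {I}.
Refine {G,K} on symbol 0: members go to different blocks, giving {G} and {K}.
No further refinement is possible. Final partition (7 blocks): {C,L} | {H} | {G} | {J} | {D} | {I} | {K}.
C and L lie in the same block of the stable partition, so they are equivalent — no string distinguishes them.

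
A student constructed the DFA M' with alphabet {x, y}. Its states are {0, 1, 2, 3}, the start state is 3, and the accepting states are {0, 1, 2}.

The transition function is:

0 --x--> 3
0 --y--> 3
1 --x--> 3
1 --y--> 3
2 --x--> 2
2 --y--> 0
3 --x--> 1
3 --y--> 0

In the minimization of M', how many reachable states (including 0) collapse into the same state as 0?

First remove the unreachable states {2}; 3 states remain.
P0 = {0,1} | {3}.
No further refinement is possible. Final partition (2 blocks): {0,1} | {3}.
State 0 belongs to the block {0,1}, which has 2 states.

2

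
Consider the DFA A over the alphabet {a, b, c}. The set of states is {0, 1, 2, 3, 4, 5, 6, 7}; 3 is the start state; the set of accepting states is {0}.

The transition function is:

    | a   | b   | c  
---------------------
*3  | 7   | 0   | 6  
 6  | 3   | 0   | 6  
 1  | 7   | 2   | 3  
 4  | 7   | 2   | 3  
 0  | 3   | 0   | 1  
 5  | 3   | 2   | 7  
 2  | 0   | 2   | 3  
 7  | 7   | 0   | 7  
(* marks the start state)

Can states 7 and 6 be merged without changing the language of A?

First remove the unreachable states {4,5}; 6 states remain.
Initial partition by acceptance: {0} | {1,2,3,6,7}.
Refine {1,2,3,6,7} on symbol a: members go to different blocks, giving {1,3,6,7} and {2}.
Refine {1,3,6,7} on symbol b: members go to different blocks, giving {3,6,7} and {1}.
Stable partition: {0} | {3,6,7} | {2} | {1} — 4 equivalence classes.
7 and 6 lie in the same block of the stable partition, so they are equivalent — no string distinguishes them.

Yes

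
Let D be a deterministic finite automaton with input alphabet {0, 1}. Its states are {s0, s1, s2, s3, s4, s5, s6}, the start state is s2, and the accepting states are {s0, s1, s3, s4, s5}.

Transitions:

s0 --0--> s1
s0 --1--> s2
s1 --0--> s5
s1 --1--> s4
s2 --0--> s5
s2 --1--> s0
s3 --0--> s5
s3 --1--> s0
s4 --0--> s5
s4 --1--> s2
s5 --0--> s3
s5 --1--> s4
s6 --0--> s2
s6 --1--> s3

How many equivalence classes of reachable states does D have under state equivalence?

3

First remove the unreachable states {s6}; 6 states remain.
P0 = {s0,s1,s3,s4,s5} | {s2}.
Refine {s0,s1,s3,s4,s5} on symbol 1: members go to different blocks, giving {s1,s3,s5} and {s0,s4}.
Stable partition: {s1,s3,s5} | {s2} | {s0,s4} — 3 equivalence classes.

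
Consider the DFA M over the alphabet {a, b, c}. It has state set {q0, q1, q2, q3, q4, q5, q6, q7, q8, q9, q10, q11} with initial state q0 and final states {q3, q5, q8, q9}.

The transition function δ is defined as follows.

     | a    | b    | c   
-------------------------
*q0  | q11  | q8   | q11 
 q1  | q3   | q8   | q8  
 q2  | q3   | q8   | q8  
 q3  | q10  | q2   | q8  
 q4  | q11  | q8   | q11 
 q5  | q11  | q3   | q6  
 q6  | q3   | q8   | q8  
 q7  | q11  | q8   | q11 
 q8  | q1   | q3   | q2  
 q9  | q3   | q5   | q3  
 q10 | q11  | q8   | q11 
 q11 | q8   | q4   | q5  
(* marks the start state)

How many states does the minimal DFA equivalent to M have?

6

States {q7,q9} cannot be reached from the start state, so discard them.
Initial partition by acceptance: {q3,q5,q8} | {q0,q1,q2,q4,q6,q10,q11}.
On input b, block {q3,q5,q8} splits into {q5,q8} and {q3}.
Split {q0,q1,q2,q4,q6,q10,q11} by δ(·,a) → {q0,q4,q10} and {q1,q2,q6} and {q11}.
Split {q5,q8} by δ(·,a) → {q5} and {q8}.
Stable partition: {q5} | {q0,q4,q10} | {q3} | {q1,q2,q6} | {q11} | {q8} — 6 equivalence classes.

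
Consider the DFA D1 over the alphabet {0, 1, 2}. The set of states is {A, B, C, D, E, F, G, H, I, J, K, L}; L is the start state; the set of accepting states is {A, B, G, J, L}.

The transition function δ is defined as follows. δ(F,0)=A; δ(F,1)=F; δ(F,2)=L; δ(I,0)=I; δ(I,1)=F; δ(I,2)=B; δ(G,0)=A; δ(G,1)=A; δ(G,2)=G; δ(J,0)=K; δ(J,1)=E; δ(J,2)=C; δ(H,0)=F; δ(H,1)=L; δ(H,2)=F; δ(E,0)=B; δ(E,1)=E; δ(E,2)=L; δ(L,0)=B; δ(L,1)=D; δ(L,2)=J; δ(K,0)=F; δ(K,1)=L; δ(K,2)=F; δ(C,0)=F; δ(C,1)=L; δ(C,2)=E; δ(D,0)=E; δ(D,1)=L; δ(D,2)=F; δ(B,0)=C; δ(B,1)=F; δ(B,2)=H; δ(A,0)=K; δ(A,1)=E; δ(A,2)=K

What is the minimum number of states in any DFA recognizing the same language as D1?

Reachable states from the start: {A,B,C,D,E,F,H,J,K,L}. Unreachable: {G,I} — drop them.
Start with accepting vs non-accepting: {A,B,J,L} | {C,D,E,F,H,K}.
Split {A,B,J,L} by δ(·,0) → {A,B,J} and {L}.
Refine {C,D,E,F,H,K} on symbol 0: members go to different blocks, giving {C,D,H,K} and {E,F}.
No further refinement is possible. Final partition (4 blocks): {A,B,J} | {C,D,H,K} | {L} | {E,F}.

4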